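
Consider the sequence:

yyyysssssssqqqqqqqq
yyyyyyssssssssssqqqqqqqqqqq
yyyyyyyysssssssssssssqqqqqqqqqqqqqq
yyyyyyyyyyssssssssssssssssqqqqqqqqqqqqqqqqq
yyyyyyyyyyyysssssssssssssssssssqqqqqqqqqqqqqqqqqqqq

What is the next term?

Reading off run lengths: y runs 4, 6, 8, 10, 12; s runs 7, 10, 13, 16, 19; q runs 8, 11, 14, 17, 20 — each is linear in n, where the shown terms are n = 2, 3, 4, 5, 6.
Setting n = 7 gives 14, 22, 23 characters in each block.

yyyyyyyyyyyyyyssssssssssssssssssssssqqqqqqqqqqqqqqqqqqqqqqq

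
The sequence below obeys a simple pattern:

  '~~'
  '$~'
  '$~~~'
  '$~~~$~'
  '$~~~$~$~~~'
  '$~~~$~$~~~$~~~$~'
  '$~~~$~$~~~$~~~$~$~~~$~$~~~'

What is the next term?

$~~~$~$~~~$~~~$~$~~~$~$~~~$~~~$~$~~~$~~~$~

Each term (from the third on) is the previous term followed by the one before it: term 3 = $~·~~ = $~~~.
The next term joins $~~~$~$~~~$~~~$~$~~~$~$~~~ and $~~~$~$~~~$~~~$~.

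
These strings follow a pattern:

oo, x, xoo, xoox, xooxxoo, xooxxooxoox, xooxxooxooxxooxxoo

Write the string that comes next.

This is a Fibonacci-style word recurrence s(k) = s(k−1)·s(k−2): e.g. x·oo = xoo.
The next term joins xooxxooxooxxooxxoo and xooxxooxoox.

xooxxooxooxxooxxooxooxxooxoox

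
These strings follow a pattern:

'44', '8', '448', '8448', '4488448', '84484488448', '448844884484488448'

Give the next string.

84484488448448844884484488448

This is a Fibonacci-style word recurrence s(k) = s(k−2)·s(k−1): e.g. 44·8 = 448.
So term 8 is 84484488448·448844884484488448.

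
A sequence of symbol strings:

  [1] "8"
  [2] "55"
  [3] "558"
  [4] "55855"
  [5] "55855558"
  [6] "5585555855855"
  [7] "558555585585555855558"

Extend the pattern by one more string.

5585555855855558555585585555855855

This is a Fibonacci-style word recurrence s(k) = s(k−1)·s(k−2): e.g. 55·8 = 558.
The next term joins 558555585585555855558 and 5585555855855.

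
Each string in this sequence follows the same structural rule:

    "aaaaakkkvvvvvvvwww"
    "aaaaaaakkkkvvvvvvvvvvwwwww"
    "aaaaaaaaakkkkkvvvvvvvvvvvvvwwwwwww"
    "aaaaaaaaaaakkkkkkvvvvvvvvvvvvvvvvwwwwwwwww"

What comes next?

Term n consists of 2n+1 a's, followed by n+1 k's, followed by 3n+1 v's, followed by 2n-1 w's, where the shown terms are n = 2, 3, 4, 5.
For the next term, n = 6, so the run lengths are 13, 7, 19, 11.

aaaaaaaaaaaaakkkkkkkvvvvvvvvvvvvvvvvvvvwwwwwwwwwww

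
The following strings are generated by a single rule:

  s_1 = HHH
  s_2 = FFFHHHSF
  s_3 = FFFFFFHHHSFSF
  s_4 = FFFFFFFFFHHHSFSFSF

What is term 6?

s(k+1) = FFF·s(k)·SF, so each term gains FFF as a prefix and SF as a suffix.
From FFFFFFFFFHHHSFSFSF, 2 further steps: FFFFFFFFFHHHSFSFSF → FFFFFFFFFFFFHHHSFSFSFSF → (answer).

FFFFFFFFFFFFFFFHHHSFSFSFSFSF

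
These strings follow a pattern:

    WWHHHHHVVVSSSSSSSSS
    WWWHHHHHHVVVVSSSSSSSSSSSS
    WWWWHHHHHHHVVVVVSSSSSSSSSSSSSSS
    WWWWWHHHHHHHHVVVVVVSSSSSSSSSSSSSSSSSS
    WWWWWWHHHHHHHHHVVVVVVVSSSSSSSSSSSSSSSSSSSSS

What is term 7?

WWWWWWWWHHHHHHHHHHHVVVVVVVVVSSSSSSSSSSSSSSSSSSSSSSSSSSS

Each string has the form W^{n-1} H^{n+2} V^{n} S^{3n}, where the shown terms are n = 3, 4, 5, 6, 7.
For term 7, n = 9, so the run lengths are 8, 11, 9, 27.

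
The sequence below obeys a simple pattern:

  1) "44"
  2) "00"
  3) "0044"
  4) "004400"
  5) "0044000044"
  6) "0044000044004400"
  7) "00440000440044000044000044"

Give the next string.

004400004400440000440000440044000044004400

Each term (from the third on) is the previous term followed by the one before it: term 3 = 00·44 = 0044.
The next term joins 00440000440044000044000044 and 0044000044004400.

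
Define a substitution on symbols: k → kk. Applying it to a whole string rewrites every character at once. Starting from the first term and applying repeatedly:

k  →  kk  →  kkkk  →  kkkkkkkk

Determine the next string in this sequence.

kkkkkkkkkkkkkkkk

Rewriting each symbol of kkkkkkkk: k→kk, k→kk, k→kk, k→kk, k→kk, k→kk, k→kk, k→kk, which concatenates to kk kk kk kk kk kk kk kk.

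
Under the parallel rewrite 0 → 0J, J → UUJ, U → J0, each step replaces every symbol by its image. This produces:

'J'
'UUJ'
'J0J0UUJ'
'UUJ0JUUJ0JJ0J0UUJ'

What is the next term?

Rewriting the 17 symbols of UUJ0JUUJ0JJ0J0UUJ one by one yields J0 J0 UUJ 0J UUJ J0 J0 UUJ 0J UUJ UUJ 0J UUJ 0J J0 J0 UUJ; concatenated:

J0J0UUJ0JUUJJ0J0UUJ0JUUJUUJ0JUUJ0JJ0J0UUJ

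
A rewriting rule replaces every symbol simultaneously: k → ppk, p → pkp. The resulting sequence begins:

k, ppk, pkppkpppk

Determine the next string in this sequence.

Rewriting each symbol of pkppkpppk: p→pkp, k→ppk, p→pkp, p→pkp, k→ppk, p→pkp, p→pkp, p→pkp, k→ppk, which concatenates to pkp ppk pkp pkp ppk pkp pkp pkp ppk.

pkpppkpkppkpppkpkppkppkpppk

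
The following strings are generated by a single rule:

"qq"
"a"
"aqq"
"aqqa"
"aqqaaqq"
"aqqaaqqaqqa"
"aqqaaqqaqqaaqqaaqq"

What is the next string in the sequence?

aqqaaqqaqqaaqqaaqqaqqaaqqaqqa

From term 3 onward, concatenate the last term with the second-to-last: a·qq = aqq, aqq·a = aqqa, …
So term 8 is aqqaaqqaqqaaqqaaqq·aqqaaqqaqqa.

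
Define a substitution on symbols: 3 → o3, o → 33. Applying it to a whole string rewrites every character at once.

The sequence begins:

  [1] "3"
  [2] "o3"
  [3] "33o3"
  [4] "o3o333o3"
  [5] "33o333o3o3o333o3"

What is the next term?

Rewriting the 16 symbols of 33o333o3o3o333o3 one by one yields o3 o3 33 o3 o3 o3 33 o3 33 o3 33 o3 o3 o3 33 o3; concatenated:

o3o333o3o3o333o333o333o3o3o333o3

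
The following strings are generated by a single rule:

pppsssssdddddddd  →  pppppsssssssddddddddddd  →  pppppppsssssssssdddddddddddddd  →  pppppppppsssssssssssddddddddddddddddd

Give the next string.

The n-th term is 2n-1 p's then 2n+1 s's then 3n+2 d's, where the shown terms are n = 2, 3, 4, 5.
For the next term, n = 6, so the run lengths are 11, 13, 20.

pppppppppppsssssssssssssdddddddddddddddddddd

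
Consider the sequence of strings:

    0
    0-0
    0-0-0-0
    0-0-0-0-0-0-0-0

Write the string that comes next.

s(k+1) = s(k)·-·s(k) — each term doubles the last with '-' between the halves.
So the next term is two copies of 0-0-0-0-0-0-0-0 with '-' between the halves.

0-0-0-0-0-0-0-0-0-0-0-0-0-0-0-0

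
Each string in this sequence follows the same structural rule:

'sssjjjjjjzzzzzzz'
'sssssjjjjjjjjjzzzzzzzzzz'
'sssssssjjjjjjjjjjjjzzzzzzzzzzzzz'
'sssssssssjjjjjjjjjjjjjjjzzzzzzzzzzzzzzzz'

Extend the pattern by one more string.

Term n consists of 2n-1 s's, followed by 3n j's, followed by 3n+1 z's, where the shown terms are n = 2, 3, 4, 5.
At n = 6 the blocks have lengths 11, 18, 19.

sssssssssssjjjjjjjjjjjjjjjjjjzzzzzzzzzzzzzzzzzzz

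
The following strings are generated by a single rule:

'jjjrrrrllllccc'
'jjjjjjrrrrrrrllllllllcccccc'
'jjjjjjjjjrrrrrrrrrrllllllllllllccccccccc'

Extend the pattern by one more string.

jjjjjjjjjjjjrrrrrrrrrrrrrllllllllllllllllcccccccccccc

Each string has the form j^{3n} r^{3n+1} l^{4n} c^{3n} (n = 1, 2, …).
Setting n = 4 gives 12, 13, 16, 12 characters in each block.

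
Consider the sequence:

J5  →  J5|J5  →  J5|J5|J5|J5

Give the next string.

Each string is two copies of the previous one joined by '|'.
Doubling J5|J5|J5|J5 with '|' between the halves:

J5|J5|J5|J5|J5|J5|J5|J5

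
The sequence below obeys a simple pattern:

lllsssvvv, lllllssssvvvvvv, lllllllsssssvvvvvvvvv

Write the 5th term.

lllllllllllsssssssvvvvvvvvvvvvvvv

Each string has the form l^{2n+1} s^{n+2} v^{3n} (n = 1, 2, …).
For term 5, n = 5, so the run lengths are 11, 7, 15.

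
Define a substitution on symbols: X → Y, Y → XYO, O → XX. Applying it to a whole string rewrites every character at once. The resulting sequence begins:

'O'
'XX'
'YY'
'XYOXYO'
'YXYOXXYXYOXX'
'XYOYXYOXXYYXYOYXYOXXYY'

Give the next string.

YXYOXXXYOYXYOXXYYXYOXYOYXYOXXXYOYXYOXXYYXYOXYO

Applying the rule to each of the 22 symbols of XYOYXYOXXYYXYOYXYOXXYY gives the pieces Y XYO XX XYO Y XYO XX Y Y XYO XYO Y XYO XX XYO Y XYO XX Y Y XYO XYO, which concatenate to the answer.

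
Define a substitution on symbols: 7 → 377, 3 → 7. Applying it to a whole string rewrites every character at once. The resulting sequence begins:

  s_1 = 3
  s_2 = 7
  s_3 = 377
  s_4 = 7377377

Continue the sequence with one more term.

Expanding 7377377: 7→377, 3→7, 7→377, 7→377, 3→7, 7→377, 7→377. Concatenated: 377 7 377 377 7 377 377.

37773773777377377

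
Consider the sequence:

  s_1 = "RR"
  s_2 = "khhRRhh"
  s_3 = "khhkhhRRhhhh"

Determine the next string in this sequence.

khhkhhkhhRRhhhhhh

s(k+1) = khh·s(k)·hh, so each term gains khh as a prefix and hh as a suffix.
So the next term is khh·khhkhhRRhhhh·hh.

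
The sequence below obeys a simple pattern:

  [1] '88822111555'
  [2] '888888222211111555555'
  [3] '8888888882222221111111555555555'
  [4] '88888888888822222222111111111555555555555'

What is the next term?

888888888888888222222222211111111111555555555555555

Each string has the form 8^{3n} 2^{2n} 1^{2n+1} 5^{3n} (n = 1, 2, …).
At n = 5 the blocks have lengths 15, 10, 11, 15.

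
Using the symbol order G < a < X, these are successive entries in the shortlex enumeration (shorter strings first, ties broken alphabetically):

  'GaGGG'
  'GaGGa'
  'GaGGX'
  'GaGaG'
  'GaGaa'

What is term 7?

Continuing the enumeration 2 steps past GaGaa: GaGaa → GaGaX → (answer).

GaGXG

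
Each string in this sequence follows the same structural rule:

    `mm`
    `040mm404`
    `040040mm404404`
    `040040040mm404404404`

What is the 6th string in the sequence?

040040040040040mm404404404404404

Each term wraps the previous one in 040 on the left and 404 on the right.
From 040040040mm404404404, 2 further steps: 040040040mm404404404 → 040040040040mm404404404404 → (answer).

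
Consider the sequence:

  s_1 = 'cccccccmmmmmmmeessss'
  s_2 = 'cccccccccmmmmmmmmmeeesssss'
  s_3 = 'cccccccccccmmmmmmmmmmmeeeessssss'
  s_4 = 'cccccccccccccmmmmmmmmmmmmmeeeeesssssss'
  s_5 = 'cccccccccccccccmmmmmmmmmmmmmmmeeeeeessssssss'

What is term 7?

cccccccccccccccccccmmmmmmmmmmmmmmmmmmmeeeeeeeessssssssss

The n-th term is 2n+1 c's then 2n+1 m's then n-1 e's then n+1 s's, where the shown terms are n = 3, 4, 5, 6, 7.
At n = 9 the blocks have lengths 19, 19, 8, 10.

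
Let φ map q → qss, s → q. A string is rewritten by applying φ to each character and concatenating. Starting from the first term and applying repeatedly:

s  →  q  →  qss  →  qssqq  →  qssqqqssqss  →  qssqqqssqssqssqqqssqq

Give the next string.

Rewriting the 21 symbols of qssqqqssqssqssqqqssqq one by one yields qss q q qss qss qss q q qss q q qss q q qss qss qss q q qss qss; concatenated:

qssqqqssqssqssqqqssqqqssqqqssqssqssqqqssqss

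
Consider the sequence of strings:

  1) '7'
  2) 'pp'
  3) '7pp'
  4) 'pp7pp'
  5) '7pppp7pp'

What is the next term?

From term 3 onward, concatenate the second-to-last term with the last: 7·pp = 7pp, pp·7pp = pp7pp, …
The next term joins pp7pp and 7pppp7pp.

pp7pp7pppp7pp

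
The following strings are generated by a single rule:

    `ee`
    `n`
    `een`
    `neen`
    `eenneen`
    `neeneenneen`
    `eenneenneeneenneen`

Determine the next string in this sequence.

Each term (from the third on) is the two preceding terms concatenated in order: term 3 = ee·n = een.
So term 8 is neeneenneen·eenneenneeneenneen.

neeneenneeneenneenneeneenneen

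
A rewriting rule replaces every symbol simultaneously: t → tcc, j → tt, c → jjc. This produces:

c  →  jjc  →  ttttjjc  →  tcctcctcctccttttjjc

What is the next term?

Replace each of the 19 characters of tcctcctcctccttttjjc in place — tcc jjc jjc tcc jjc jjc tcc jjc jjc tcc jjc jjc tcc tcc tcc tcc tt tt jjc — and concatenate.

tccjjcjjctccjjcjjctccjjcjjctccjjcjjctcctcctcctccttttjjc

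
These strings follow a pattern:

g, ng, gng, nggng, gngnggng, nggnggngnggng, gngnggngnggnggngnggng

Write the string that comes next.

This is a Fibonacci-style word recurrence s(k) = s(k−2)·s(k−1): e.g. g·ng = gng.
So term 8 is nggnggngnggng·gngnggngnggnggngnggng.

nggnggngnggnggngnggngnggnggngnggng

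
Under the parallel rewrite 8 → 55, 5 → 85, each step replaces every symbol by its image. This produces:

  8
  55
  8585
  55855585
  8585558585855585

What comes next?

Rewriting the 16 symbols of 8585558585855585 one by one yields 55 85 55 85 85 85 55 85 55 85 55 85 85 85 55 85; concatenated:

55855585858555855585558585855585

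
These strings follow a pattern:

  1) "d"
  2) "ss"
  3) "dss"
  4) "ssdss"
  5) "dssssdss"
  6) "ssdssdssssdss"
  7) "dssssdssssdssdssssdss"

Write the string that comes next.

ssdssdssssdssdssssdssssdssdssssdss

This is a Fibonacci-style word recurrence s(k) = s(k−2)·s(k−1): e.g. d·ss = dss.
So term 8 is ssdssdssssdss·dssssdssssdssdssssdss.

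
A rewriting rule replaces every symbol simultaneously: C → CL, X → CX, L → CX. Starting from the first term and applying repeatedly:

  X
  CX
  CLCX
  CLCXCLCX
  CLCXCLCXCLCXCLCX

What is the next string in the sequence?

Rewriting the 16 symbols of CLCXCLCXCLCXCLCX one by one yields CL CX CL CX CL CX CL CX CL CX CL CX CL CX CL CX; concatenated:

CLCXCLCXCLCXCLCXCLCXCLCXCLCXCLCX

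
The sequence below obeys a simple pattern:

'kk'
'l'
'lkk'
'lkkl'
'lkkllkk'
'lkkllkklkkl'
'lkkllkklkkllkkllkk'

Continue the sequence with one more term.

lkkllkklkkllkkllkklkkllkklkkl

This is a Fibonacci-style word recurrence s(k) = s(k−1)·s(k−2): e.g. l·kk = lkk.
So term 8 is lkkllkklkkllkkllkk·lkkllkklkkl.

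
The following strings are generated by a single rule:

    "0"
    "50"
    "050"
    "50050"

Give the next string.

Each term (from the third on) is the two preceding terms concatenated in order: term 3 = 0·50 = 050.
Continuing: 050 · 50050 gives term 5.

05050050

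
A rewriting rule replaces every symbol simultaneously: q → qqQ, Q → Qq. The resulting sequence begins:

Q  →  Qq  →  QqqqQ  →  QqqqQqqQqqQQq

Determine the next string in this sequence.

φ(QqqqQqqQqqQQq) expands symbol-by-symbol to Qq qqQ qqQ qqQ Qq qqQ qqQ Qq qqQ qqQ Qq Qq qqQ; joining the 13 pieces gives the next term.

QqqqQqqQqqQQqqqQqqQQqqqQqqQQqQqqqQ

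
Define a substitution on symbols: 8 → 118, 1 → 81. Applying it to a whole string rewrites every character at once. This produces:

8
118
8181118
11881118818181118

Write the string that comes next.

Replace each of the 17 characters of 11881118818181118 in place — 81 81 118 118 81 81 81 118 118 81 118 81 118 81 81 81 118 — and concatenate.

81811181188181811181188111881118818181118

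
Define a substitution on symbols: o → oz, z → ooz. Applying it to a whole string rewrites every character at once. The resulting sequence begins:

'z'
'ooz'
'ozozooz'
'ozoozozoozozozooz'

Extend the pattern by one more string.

Applying the rule to each of the 17 symbols of ozoozozoozozozooz gives the pieces oz ooz oz oz ooz oz ooz oz oz ooz oz ooz oz ooz oz oz ooz, which concatenate to the answer.

ozoozozozoozozoozozozoozozoozozoozozozooz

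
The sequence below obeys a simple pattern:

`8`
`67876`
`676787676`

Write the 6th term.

Every step adds 67 to the front and 76 to the end of the previous string.
From 676787676, 3 further steps: 676787676 → 6767678767676 → 67676767876767676 → (answer).

676767676787676767676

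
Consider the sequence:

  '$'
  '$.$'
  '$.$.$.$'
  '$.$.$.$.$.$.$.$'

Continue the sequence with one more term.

$.$.$.$.$.$.$.$.$.$.$.$.$.$.$.$

s(k+1) = s(k)·.·s(k) — each term doubles the last with '.' between the halves.
So the next term is two copies of $.$.$.$.$.$.$.$ with '.' between the halves.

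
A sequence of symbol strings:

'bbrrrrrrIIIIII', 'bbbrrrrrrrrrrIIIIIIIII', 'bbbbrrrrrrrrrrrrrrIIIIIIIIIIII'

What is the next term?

bbbbbrrrrrrrrrrrrrrrrrrIIIIIIIIIIIIIII

Term n consists of n+1 b's, followed by 4n+2 r's, followed by 3n+3 I's (n = 1, 2, …).
Setting n = 4 gives 5, 18, 15 characters in each block.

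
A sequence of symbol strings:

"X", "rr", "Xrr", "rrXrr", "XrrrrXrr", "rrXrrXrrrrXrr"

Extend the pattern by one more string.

Each term (from the third on) is the two preceding terms concatenated in order: term 3 = X·rr = Xrr.
Continuing: XrrrrXrr · rrXrrXrrrrXrr gives term 7.

XrrrrXrrrrXrrXrrrrXrr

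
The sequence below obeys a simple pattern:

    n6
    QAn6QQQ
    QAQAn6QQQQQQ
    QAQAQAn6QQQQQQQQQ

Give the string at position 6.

Each term wraps the previous one in QA on the left and QQQ on the right.
From QAQAQAn6QQQQQQQQQ, 2 further steps: QAQAQAn6QQQQQQQQQ → QAQAQAQAn6QQQQQQQQQQQQ → (answer).

QAQAQAQAQAn6QQQQQQQQQQQQQQQ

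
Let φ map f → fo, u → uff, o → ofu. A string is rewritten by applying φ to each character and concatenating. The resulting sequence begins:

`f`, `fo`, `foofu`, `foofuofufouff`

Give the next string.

φ(foofuofufouff) expands symbol-by-symbol to fo ofu ofu fo uff ofu fo uff fo ofu uff fo fo; joining the 13 pieces gives the next term.

foofuofufouffofufoufffoofuufffofo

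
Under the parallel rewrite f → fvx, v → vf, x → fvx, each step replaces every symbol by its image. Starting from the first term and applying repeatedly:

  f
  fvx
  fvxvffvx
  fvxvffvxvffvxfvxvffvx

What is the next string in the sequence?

Applying the rule to each of the 21 symbols of fvxvffvxvffvxfvxvffvx gives the pieces fvx vf fvx vf fvx fvx vf fvx vf fvx fvx vf fvx fvx vf fvx vf fvx fvx vf fvx, which concatenate to the answer.

fvxvffvxvffvxfvxvffvxvffvxfvxvffvxfvxvffvxvffvxfvxvffvx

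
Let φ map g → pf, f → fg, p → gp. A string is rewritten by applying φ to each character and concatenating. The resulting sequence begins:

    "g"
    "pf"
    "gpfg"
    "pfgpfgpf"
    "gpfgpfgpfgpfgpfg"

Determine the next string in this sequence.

Replace each of the 16 characters of gpfgpfgpfgpfgpfg in place — pf gp fg pf gp fg pf gp fg pf gp fg pf gp fg pf — and concatenate.

pfgpfgpfgpfgpfgpfgpfgpfgpfgpfgpf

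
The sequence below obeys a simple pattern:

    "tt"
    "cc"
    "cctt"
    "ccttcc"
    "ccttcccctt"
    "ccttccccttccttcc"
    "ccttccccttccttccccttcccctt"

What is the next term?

From term 3 onward, concatenate the last term with the second-to-last: cc·tt = cctt, cctt·cc = ccttcc, …
The next term joins ccttccccttccttccccttcccctt and ccttccccttccttcc.

ccttccccttccttccccttccccttccttccccttccttcc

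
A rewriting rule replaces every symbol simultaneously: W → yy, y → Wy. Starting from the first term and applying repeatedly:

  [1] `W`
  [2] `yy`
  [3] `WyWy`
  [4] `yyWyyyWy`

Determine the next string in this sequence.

Expanding yyWyyyWy: y→Wy, y→Wy, W→yy, y→Wy, y→Wy, y→Wy, W→yy, y→Wy. Concatenated: Wy Wy yy Wy Wy Wy yy Wy.

WyWyyyWyWyWyyyWy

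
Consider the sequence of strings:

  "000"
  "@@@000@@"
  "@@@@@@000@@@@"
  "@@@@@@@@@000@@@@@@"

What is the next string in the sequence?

Each term wraps the previous one in @@@ on the left and @@ on the right.
So the next term is @@@·@@@@@@@@@000@@@@@@·@@.

@@@@@@@@@@@@000@@@@@@@@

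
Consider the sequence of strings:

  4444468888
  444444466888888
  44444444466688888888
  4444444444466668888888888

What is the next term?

444444444444466666888888888888

The n-th term is 2n+1 4's then n-1 6's then 2n 8's, where the shown terms are n = 2, 3, 4, 5.
At n = 6 the blocks have lengths 13, 5, 12.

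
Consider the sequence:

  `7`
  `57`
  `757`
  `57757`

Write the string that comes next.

75757757

This is a Fibonacci-style word recurrence s(k) = s(k−2)·s(k−1): e.g. 7·57 = 757.
Continuing: 757 · 57757 gives term 5.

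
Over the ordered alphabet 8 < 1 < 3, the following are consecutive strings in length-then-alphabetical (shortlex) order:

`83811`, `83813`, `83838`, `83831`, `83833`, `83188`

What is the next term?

Find the rightmost character of 83188 below 3, bump it to the next letter, and reset everything to its right to 8.

83181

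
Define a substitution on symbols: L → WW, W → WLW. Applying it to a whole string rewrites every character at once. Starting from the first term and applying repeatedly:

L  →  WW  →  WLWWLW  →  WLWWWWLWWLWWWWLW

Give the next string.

Applying the rule to each of the 16 symbols of WLWWWWLWWLWWWWLW gives the pieces WLW WW WLW WLW WLW WLW WW WLW WLW WW WLW WLW WLW WLW WW WLW, which concatenate to the answer.

WLWWWWLWWLWWLWWLWWWWLWWLWWWWLWWLWWLWWLWWWWLW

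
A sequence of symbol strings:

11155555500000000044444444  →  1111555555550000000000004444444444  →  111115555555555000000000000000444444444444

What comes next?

11111155555555555500000000000000000044444444444444

Term n consists of n 1's, followed by 2n 5's, followed by 3n 0's, followed by 2n+2 4's, where the shown terms are n = 3, 4, 5.
Setting n = 6 gives 6, 12, 18, 14 characters in each block.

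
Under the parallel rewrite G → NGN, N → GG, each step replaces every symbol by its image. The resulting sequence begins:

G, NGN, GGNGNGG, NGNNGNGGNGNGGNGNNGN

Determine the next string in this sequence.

Applying the rule to each of the 19 symbols of NGNNGNGGNGNGGNGNNGN gives the pieces GG NGN GG GG NGN GG NGN NGN GG NGN GG NGN NGN GG NGN GG GG NGN GG, which concatenate to the answer.

GGNGNGGGGNGNGGNGNNGNGGNGNGGNGNNGNGGNGNGGGGNGNGG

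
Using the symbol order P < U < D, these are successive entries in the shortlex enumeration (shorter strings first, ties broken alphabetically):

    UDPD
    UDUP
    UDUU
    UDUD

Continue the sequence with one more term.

UDDP

Treat UDUD as a base-3 numeral over the given alphabet and add one, carrying through any trailing D's.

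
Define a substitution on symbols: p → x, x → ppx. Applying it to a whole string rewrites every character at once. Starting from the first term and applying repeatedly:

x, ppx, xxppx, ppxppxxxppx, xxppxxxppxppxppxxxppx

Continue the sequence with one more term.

ppxppxxxppxppxppxxxppxxxppxxxppxppxppxxxppx

Replace each of the 21 characters of xxppxxxppxppxppxxxppx in place — ppx ppx x x ppx ppx ppx x x ppx x x ppx x x ppx ppx ppx x x ppx — and concatenate.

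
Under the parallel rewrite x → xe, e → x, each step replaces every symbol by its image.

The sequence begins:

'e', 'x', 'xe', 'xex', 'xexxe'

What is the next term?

Rewriting each symbol of xexxe: x→xe, e→x, x→xe, x→xe, e→x, which concatenates to xe x xe xe x.

xexxexex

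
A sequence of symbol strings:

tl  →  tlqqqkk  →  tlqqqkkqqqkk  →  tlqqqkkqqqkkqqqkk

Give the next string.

Each term is the previous one with qqqkk appended.
Applying this once more to tlqqqkkqqqkkqqqkk:

tlqqqkkqqqkkqqqkkqqqkk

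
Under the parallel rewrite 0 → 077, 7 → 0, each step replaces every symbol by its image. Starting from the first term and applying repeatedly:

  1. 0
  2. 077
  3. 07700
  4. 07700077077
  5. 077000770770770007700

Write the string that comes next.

Rewriting the 21 symbols of 077000770770770007700 one by one yields 077 0 0 077 077 077 0 0 077 0 0 077 0 0 077 077 077 0 0 077 077; concatenated:

0770007707707700077000770007707707700077077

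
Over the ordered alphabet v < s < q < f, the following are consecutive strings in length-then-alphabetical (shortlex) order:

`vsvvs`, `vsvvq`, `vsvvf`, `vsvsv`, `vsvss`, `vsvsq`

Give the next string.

The successor of vsvsq increments the rightmost position that isn't already f and resets every position after it to v.

vsvsf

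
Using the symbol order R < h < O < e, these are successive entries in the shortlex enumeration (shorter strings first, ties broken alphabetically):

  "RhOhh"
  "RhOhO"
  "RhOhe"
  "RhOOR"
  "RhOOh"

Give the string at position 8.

RhOeR

Advancing 3 positions from RhOOh through RhOOh → RhOOO → RhOOe reaches term 8.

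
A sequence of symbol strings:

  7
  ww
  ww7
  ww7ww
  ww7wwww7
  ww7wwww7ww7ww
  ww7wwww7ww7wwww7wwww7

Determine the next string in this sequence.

ww7wwww7ww7wwww7wwww7ww7wwww7ww7ww

From term 3 onward, concatenate the last term with the second-to-last: ww·7 = ww7, ww7·ww = ww7ww, …
So term 8 is ww7wwww7ww7wwww7wwww7·ww7wwww7ww7ww.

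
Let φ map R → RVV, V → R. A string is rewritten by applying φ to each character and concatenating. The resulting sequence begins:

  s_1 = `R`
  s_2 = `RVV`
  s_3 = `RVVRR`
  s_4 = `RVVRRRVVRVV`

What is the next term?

RVVRRRVVRVVRVVRRRVVRR

Apply φ to RVVRRRVVRVV symbol by symbol: R→RVV, V→R, V→R, R→RVV, R→RVV, R→RVV, V→R, V→R, R→RVV, V→R, V→R; joined: RVV R R RVV RVV RVV R R RVV R R.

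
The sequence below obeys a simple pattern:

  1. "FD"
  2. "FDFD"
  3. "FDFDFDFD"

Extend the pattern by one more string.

Every step duplicates the string.
Doubling FDFDFDFD:

FDFDFDFDFDFDFDFD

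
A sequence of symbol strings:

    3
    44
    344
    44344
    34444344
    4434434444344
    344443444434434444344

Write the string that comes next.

From term 3 onward, concatenate the second-to-last term with the last: 3·44 = 344, 44·344 = 44344, …
So term 8 is 4434434444344·344443444434434444344.

4434434444344344443444434434444344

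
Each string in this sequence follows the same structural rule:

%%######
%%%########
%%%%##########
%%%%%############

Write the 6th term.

%%%%%%%################

Term n consists of n-1 %'s, followed by 2n #'s, where the shown terms are n = 3, 4, 5, 6.
Setting n = 8 gives 7, 16 characters in each block.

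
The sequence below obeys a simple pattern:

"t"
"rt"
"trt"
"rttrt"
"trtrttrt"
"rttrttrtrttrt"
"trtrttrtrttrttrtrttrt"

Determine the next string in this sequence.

rttrttrtrttrttrtrttrtrttrttrtrttrt

This is a Fibonacci-style word recurrence s(k) = s(k−2)·s(k−1): e.g. t·rt = trt.
The next term joins rttrttrtrttrt and trtrttrtrttrttrtrttrt.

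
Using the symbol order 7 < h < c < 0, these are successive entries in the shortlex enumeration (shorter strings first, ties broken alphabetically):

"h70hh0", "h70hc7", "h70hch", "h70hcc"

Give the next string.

The successor of h70hcc increments the rightmost position that isn't already 0 and resets every position after it to 7.

h70hc0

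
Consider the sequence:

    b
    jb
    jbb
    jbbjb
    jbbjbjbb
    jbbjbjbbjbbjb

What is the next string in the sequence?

jbbjbjbbjbbjbjbbjbjbb

This is a Fibonacci-style word recurrence s(k) = s(k−1)·s(k−2): e.g. jb·b = jbb.
Continuing: jbbjbjbbjbbjb · jbbjbjbb gives term 7.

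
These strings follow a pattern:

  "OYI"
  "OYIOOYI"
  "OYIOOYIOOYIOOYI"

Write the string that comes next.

Every step duplicates the string with 'O' between the halves.
One more doubling of OYIOOYIOOYIOOYI gives the answer.

OYIOOYIOOYIOOYIOOYIOOYIOOYIOOYI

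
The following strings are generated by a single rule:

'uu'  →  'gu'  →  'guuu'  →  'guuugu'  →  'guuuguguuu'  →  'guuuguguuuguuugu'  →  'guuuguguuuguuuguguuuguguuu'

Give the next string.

guuuguguuuguuuguguuuguguuuguuuguguuuguuugu

From term 3 onward, concatenate the last term with the second-to-last: gu·uu = guuu, guuu·gu = guuugu, …
So term 8 is guuuguguuuguuuguguuuguguuu·guuuguguuuguuugu.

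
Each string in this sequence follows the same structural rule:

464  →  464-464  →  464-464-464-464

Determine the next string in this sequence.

Every step duplicates the string with '-' between the halves.
Doubling 464-464-464-464 with '-' between the halves:

464-464-464-464-464-464-464-464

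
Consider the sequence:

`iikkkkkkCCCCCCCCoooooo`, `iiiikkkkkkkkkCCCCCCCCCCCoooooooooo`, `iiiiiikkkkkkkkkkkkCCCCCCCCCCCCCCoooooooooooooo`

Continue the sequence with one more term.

iiiiiiiikkkkkkkkkkkkkkkCCCCCCCCCCCCCCCCCoooooooooooooooooo

The n-th term is 2n-2 i's then 3n k's then 3n+2 C's then 4n-2 o's, where the shown terms are n = 2, 3, 4.
For the next term, n = 5, so the run lengths are 8, 15, 17, 18.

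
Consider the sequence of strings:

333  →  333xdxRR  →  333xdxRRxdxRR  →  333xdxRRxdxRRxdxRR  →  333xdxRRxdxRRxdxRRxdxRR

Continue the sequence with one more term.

333xdxRRxdxRRxdxRRxdxRRxdxRR

Each term is the previous one with xdxRR appended.
So the next term is 333xdxRRxdxRRxdxRRxdxRR·xdxRR.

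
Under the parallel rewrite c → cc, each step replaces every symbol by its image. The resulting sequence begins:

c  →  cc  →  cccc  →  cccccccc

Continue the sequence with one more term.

cccccccccccccccc

Rewriting each symbol of cccccccc: c→cc, c→cc, c→cc, c→cc, c→cc, c→cc, c→cc, c→cc, which concatenates to cc cc cc cc cc cc cc cc.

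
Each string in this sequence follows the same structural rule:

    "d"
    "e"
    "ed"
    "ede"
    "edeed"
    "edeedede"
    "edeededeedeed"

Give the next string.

edeededeedeededeedede

Each term (from the third on) is the previous term followed by the one before it: term 3 = e·d = ed.
The next term joins edeededeedeed and edeedede.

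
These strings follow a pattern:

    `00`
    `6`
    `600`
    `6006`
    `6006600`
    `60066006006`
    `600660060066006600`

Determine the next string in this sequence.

60066006006600660060066006006

This is a Fibonacci-style word recurrence s(k) = s(k−1)·s(k−2): e.g. 6·00 = 600.
Continuing: 600660060066006600 · 60066006006 gives term 8.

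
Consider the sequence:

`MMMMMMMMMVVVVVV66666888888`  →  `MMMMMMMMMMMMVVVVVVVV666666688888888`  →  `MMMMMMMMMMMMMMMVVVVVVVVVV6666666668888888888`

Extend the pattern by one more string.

The n-th term is 3n M's then 2n V's then 2n-1 6's then 2n 8's, where the shown terms are n = 3, 4, 5.
Setting n = 6 gives 18, 12, 11, 12 characters in each block.

MMMMMMMMMMMMMMMMMMVVVVVVVVVVVV66666666666888888888888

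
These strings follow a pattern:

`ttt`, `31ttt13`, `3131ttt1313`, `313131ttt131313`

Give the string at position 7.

313131313131ttt131313131313

Every step adds 31 to the front and 13 to the end of the previous string.
From 313131ttt131313, 3 further steps: 313131ttt131313 → 31313131ttt13131313 → 3131313131ttt1313131313 → (answer).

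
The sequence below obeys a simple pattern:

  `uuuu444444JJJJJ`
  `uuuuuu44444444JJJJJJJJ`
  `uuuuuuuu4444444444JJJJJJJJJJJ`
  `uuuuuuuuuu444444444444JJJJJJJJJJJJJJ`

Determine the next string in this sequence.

uuuuuuuuuuuu44444444444444JJJJJJJJJJJJJJJJJ

The n-th term is 2n u's then 2n+2 4's then 3n-1 J's, where the shown terms are n = 2, 3, 4, 5.
For the next term, n = 6, so the run lengths are 12, 14, 17.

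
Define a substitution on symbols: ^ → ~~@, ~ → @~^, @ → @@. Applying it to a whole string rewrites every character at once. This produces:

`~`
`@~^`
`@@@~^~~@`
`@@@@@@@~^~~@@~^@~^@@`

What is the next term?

φ(@@@@@@@~^~~@@~^@~^@@) expands symbol-by-symbol to @@ @@ @@ @@ @@ @@ @@ @~^ ~~@ @~^ @~^ @@ @@ @~^ ~~@ @@ @~^ ~~@ @@ @@; joining the 20 pieces gives the next term.

@@@@@@@@@@@@@@@~^~~@@~^@~^@@@@@~^~~@@@@~^~~@@@@@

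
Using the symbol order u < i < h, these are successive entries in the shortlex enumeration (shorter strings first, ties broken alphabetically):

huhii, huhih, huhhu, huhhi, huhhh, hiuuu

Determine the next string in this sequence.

The successor of hiuuu increments the rightmost position that isn't already h and resets every position after it to u.

hiuui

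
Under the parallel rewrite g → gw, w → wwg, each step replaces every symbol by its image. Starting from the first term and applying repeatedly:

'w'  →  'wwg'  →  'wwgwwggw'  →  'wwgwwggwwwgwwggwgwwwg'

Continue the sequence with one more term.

wwgwwggwwwgwwggwgwwwgwwgwwggwwwgwwggwgwwwggwwwgwwgwwggw

Applying the rule to each of the 21 symbols of wwgwwggwwwgwwggwgwwwg gives the pieces wwg wwg gw wwg wwg gw gw wwg wwg wwg gw wwg wwg gw gw wwg gw wwg wwg wwg gw, which concatenate to the answer.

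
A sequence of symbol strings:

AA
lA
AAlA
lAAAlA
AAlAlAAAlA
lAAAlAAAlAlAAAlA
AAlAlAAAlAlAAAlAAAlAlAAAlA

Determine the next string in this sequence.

lAAAlAAAlAlAAAlAAAlAlAAAlAlAAAlAAAlAlAAAlA

Each term (from the third on) is the two preceding terms concatenated in order: term 3 = AA·lA = AAlA.
So term 8 is lAAAlAAAlAlAAAlA·AAlAlAAAlAlAAAlAAAlAlAAAlA.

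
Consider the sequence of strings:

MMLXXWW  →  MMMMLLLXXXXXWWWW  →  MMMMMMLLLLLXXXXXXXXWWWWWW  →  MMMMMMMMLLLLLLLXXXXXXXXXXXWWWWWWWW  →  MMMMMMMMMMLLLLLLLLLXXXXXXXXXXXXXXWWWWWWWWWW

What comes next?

Term n consists of 2n M's, followed by 2n-1 L's, followed by 3n-1 X's, followed by 2n W's (n = 1, 2, …).
At n = 6 the blocks have lengths 12, 11, 17, 12.

MMMMMMMMMMMMLLLLLLLLLLLXXXXXXXXXXXXXXXXXWWWWWWWWWWWW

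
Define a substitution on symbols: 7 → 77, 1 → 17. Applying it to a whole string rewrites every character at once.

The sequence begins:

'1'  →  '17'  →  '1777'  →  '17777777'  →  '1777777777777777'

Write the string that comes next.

17777777777777777777777777777777

φ(1777777777777777) expands symbol-by-symbol to 17 77 77 77 77 77 77 77 77 77 77 77 77 77 77 77; joining the 16 pieces gives the next term.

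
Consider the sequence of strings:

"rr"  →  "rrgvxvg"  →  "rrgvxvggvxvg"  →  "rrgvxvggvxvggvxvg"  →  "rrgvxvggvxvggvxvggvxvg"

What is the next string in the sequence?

Each term is the previous one with gvxvg appended.
Applying this once more to rrgvxvggvxvggvxvggvxvg:

rrgvxvggvxvggvxvggvxvggvxvg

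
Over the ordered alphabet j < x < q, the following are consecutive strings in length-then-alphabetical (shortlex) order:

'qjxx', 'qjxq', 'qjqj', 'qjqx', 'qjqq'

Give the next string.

qxjj

The successor of qjqq increments the rightmost position that isn't already q and resets every position after it to j.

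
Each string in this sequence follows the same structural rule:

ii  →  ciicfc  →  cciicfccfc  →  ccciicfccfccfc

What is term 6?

ccccciicfccfccfccfccfc

Each term wraps the previous one in c on the left and cfc on the right.
From ccciicfccfccfc, 2 further steps: ccciicfccfccfc → cccciicfccfccfccfc → (answer).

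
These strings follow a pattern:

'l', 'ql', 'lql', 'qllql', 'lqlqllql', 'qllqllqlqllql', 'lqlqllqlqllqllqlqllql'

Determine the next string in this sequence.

Each term (from the third on) is the two preceding terms concatenated in order: term 3 = l·ql = lql.
The next term joins qllqllqlqllql and lqlqllqlqllqllqlqllql.

qllqllqlqllqllqlqllqlqllqllqlqllql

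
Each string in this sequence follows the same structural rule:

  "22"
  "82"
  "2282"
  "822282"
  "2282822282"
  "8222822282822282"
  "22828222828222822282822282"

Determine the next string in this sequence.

This is a Fibonacci-style word recurrence s(k) = s(k−2)·s(k−1): e.g. 22·82 = 2282.
So term 8 is 8222822282822282·22828222828222822282822282.

822282228282228222828222828222822282822282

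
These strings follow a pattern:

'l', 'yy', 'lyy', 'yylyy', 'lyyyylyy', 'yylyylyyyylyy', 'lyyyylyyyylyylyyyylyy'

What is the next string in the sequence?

yylyylyyyylyylyyyylyyyylyylyyyylyy

Each term (from the third on) is the two preceding terms concatenated in order: term 3 = l·yy = lyy.
The next term joins yylyylyyyylyy and lyyyylyyyylyylyyyylyy.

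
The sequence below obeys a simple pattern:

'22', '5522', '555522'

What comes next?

55555522

The strings grow by a fixed prefix 55 each time.
So the next term is 55·555522.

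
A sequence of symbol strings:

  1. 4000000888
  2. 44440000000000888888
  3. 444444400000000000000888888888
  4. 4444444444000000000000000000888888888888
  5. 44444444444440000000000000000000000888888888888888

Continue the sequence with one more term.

Reading off run lengths: 4 runs 1, 4, 7, 10, 13; 0 runs 6, 10, 14, 18, 22; 8 runs 3, 6, 9, 12, 15 — each is linear in n (n = 1, 2, …).
At n = 6 the blocks have lengths 16, 26, 18.

444444444444444400000000000000000000000000888888888888888888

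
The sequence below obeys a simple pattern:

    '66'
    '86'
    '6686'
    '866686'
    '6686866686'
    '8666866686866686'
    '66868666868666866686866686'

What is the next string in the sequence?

This is a Fibonacci-style word recurrence s(k) = s(k−2)·s(k−1): e.g. 66·86 = 6686.
The next term joins 8666866686866686 and 66868666868666866686866686.

866686668686668666868666868666866686866686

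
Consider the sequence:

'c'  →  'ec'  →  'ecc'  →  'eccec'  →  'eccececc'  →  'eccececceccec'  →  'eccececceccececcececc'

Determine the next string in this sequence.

eccececceccececcececceccececceccec

From term 3 onward, concatenate the last term with the second-to-last: ec·c = ecc, ecc·ec = eccec, …
So term 8 is eccececceccececcececc·eccececceccec.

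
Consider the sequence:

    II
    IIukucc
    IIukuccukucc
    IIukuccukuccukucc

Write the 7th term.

The strings grow by a fixed suffix ukucc each time.
From IIukuccukuccukucc, 3 further steps: IIukuccukuccukucc → IIukuccukuccukuccukucc → IIukuccukuccukuccukuccukucc → (answer).

IIukuccukuccukuccukuccukuccukucc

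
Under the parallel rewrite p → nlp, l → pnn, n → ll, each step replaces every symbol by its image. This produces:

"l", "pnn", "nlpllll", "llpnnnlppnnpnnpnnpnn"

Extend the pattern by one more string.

pnnpnnnlpllllllpnnnlpnlpllllnlpllllnlpllllnlpllll

Replace each of the 20 characters of llpnnnlppnnpnnpnnpnn in place — pnn pnn nlp ll ll ll pnn nlp nlp ll ll nlp ll ll nlp ll ll nlp ll ll — and concatenate.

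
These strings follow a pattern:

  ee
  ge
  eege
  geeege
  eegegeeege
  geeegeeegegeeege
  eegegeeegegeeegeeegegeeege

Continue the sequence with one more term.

geeegeeegegeeegeeegegeeegegeeegeeegegeeege

Each term (from the third on) is the two preceding terms concatenated in order: term 3 = ee·ge = eege.
So term 8 is geeegeeegegeeege·eegegeeegegeeegeeegegeeege.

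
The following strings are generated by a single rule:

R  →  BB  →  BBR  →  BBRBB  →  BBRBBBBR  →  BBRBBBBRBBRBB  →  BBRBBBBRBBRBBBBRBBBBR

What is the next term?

Each term (from the third on) is the previous term followed by the one before it: term 3 = BB·R = BBR.
So term 8 is BBRBBBBRBBRBBBBRBBBBR·BBRBBBBRBBRBB.

BBRBBBBRBBRBBBBRBBBBRBBRBBBBRBBRBB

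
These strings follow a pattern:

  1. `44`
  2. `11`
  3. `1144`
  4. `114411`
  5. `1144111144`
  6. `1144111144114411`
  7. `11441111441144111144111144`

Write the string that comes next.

Each term (from the third on) is the previous term followed by the one before it: term 3 = 11·44 = 1144.
Continuing: 11441111441144111144111144 · 1144111144114411 gives term 8.

114411114411441111441111441144111144114411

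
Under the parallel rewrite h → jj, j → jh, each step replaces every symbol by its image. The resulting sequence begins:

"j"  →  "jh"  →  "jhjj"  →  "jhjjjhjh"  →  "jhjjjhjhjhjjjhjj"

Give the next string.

jhjjjhjhjhjjjhjjjhjjjhjhjhjjjhjh

φ(jhjjjhjhjhjjjhjj) expands symbol-by-symbol to jh jj jh jh jh jj jh jj jh jj jh jh jh jj jh jh; joining the 16 pieces gives the next term.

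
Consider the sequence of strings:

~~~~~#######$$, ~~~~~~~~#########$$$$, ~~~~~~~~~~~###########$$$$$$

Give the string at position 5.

Reading off run lengths: ~ runs 5, 8, 11; # runs 7, 9, 11; $ runs 2, 4, 6 — each is linear in n, where the shown terms are n = 2, 3, 4.
At n = 6 the blocks have lengths 17, 15, 10.

~~~~~~~~~~~~~~~~~###############$$$$$$$$$$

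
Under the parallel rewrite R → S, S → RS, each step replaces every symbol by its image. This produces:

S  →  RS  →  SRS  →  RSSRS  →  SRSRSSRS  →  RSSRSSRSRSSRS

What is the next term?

φ(RSSRSSRSRSSRS) expands symbol-by-symbol to S RS RS S RS RS S RS S RS RS S RS; joining the 13 pieces gives the next term.

SRSRSSRSRSSRSSRSRSSRS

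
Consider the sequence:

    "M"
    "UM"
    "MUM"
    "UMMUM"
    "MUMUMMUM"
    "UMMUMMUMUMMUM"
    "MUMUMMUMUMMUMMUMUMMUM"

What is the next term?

Each term (from the third on) is the two preceding terms concatenated in order: term 3 = M·UM = MUM.
Continuing: UMMUMMUMUMMUM · MUMUMMUMUMMUMMUMUMMUM gives term 8.

UMMUMMUMUMMUMMUMUMMUMUMMUMMUMUMMUM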